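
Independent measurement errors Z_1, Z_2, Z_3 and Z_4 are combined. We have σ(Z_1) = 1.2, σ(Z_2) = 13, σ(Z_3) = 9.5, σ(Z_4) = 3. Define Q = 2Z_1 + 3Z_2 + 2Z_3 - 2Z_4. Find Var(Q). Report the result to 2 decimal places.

Var(Z_1) = 1.44, Var(Z_2) = 169, Var(Z_3) = 90.25, Var(Z_4) = 9
By independence, Var(Q) = (2)²Var(Z_1) + (3)²Var(Z_2) + (2)²Var(Z_3) + (-2)²Var(Z_4)
= (2)²·1.44 + (3)²·169 + (2)²·90.25 + (-2)²·9 = 1923.76

1923.76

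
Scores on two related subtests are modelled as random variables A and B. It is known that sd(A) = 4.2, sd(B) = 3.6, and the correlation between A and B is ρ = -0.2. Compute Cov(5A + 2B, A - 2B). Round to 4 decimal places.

60.5520

Var(A) = (4.2)² = 17.64;  Var(B) = (3.6)² = 12.96
Cov(A,B) = ρ·sd(A)·sd(B) = -0.2·4.2·3.6 = -3.024
Cov(5A + 2B, A - 2B) = (5)(1)Var(A) + (2)(-2)Var(B) + [(5)(-2) + (2)(1)]Cov(A,B)
= 5·17.64 + -4·12.96 + -8·-3.024 = 60.552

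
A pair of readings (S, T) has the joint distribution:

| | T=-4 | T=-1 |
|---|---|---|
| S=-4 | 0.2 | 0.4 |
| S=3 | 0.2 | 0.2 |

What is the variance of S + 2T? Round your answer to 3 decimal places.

E[S] = -1.2,  E[T] = -2.2,  E[ST] = 1.8
var(S) = 13.2 − (-1.2)² = 11.76;  var(T) = 7 − (-2.2)² = 2.16
cov(S,T) = 1.8 − (-1.2)(-2.2) = -0.84
var(S + 2T) = (1)²·11.76 + (2)²·2.16 + 2·(1)·(2)·-0.84 = 17.04

17.040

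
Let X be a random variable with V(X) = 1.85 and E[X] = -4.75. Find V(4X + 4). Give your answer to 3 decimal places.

V(4X + 4) = (4)²·V(X) = 16·1.85 = 29.6

29.600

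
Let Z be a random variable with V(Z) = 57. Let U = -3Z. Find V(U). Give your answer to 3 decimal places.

513.000

V(-3Z) = (-3)²·V(Z) = 9·57 = 513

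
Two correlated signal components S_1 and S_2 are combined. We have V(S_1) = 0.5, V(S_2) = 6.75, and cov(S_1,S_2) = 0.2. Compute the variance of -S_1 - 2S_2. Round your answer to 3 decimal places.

V(-S_1 - 2S_2) = (-1)²·V(S_1) + (-2)²·V(S_2) + 2·(-1)·(-2)·cov(S_1,S_2)
= 1·0.5 + 4·6.75 + 4·0.2 = 28.3

28.300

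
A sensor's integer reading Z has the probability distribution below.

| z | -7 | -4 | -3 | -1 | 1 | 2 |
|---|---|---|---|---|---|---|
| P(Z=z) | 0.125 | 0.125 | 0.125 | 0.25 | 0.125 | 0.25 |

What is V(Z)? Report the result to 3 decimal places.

8.734

E[Z] = (-7)(0.125) + (-4)(0.125) + (-3)(0.125) + (-1)(0.25) + (1)(0.125) + (2)(0.25) = -1.375
E[Z²] = (-7)²(0.125) + (-4)²(0.125) + (-3)²(0.125) + (-1)²(0.25) + (1)²(0.125) + (2)²(0.25) = 10.625
V(Z) = E[Z²] − (E[Z])² = 10.625 − (-1.375)² = 8.734375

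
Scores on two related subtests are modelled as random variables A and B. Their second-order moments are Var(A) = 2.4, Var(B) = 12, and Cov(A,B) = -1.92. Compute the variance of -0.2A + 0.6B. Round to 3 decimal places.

4.877

Var(-0.2A + 0.6B) = (-0.2)²·Var(A) + (0.6)²·Var(B) + 2·(-0.2)·(0.6)·Cov(A,B)
= 0.04·2.4 + 0.36·12 + -0.24·-1.92 = 4.8768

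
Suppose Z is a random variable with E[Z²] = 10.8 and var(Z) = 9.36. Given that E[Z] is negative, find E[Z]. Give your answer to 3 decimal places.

-1.200

(E[Z])² = E[Z²] − var(Z) = 10.8 − 9.36 = 1.44
E[Z] = −√1.44 = -1.2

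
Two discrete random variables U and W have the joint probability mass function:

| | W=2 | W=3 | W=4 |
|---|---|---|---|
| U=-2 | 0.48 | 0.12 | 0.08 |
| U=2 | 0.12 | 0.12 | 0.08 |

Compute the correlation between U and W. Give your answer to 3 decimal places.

0.287

E[U] = -0.72,  E[W] = 2.56
E[UW] = -1.44
Cov(U,W) = E[UW] − E[U]E[W] = -1.44 − (-0.72)(2.56) = 0.4032
Var(U) = 3.4816,  Var(W) = 0.5664
ρ = 0.4032 / √(3.4816·0.5664) ≈ 0.287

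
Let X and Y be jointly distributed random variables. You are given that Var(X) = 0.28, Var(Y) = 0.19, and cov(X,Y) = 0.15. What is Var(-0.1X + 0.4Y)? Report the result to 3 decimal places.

0.021

Var(-0.1X + 0.4Y) = (-0.1)²·Var(X) + (0.4)²·Var(Y) + 2·(-0.1)·(0.4)·cov(X,Y)
= 0.01·0.28 + 0.16·0.19 + -0.08·0.15 = 0.0212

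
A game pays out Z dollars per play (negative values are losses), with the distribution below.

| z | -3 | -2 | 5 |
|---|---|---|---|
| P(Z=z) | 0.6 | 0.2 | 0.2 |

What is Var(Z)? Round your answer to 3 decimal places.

E[Z] = (-3)(0.6) + (-2)(0.2) + (5)(0.2) = -1.2
E[Z²] = (-3)²(0.6) + (-2)²(0.2) + (5)²(0.2) = 11.2
Var(Z) = E[Z²] − (E[Z])² = 11.2 − (-1.2)² = 9.76

9.760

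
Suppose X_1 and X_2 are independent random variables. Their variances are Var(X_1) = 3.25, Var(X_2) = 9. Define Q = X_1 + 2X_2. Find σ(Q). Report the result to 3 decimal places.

By independence, Var(Q) = (1)²Var(X_1) + (2)²Var(X_2)
= (1)²·3.25 + (2)²·9 = 39.25
σ(Q) = √39.25 ≈ 6.265

6.265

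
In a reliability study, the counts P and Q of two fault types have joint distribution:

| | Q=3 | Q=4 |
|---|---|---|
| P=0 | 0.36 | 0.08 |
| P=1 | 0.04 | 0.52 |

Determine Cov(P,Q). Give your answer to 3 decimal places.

E[P] = 0.56,  E[Q] = 3.6
E[PQ] = 2.2
Cov(P,Q) = E[PQ] − E[P]E[Q] = 2.2 − (0.56)(3.6) = 0.184

0.184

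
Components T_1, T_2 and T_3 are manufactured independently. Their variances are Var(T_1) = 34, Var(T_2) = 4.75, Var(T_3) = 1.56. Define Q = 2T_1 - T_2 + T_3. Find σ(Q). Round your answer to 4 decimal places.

11.9294

By independence, Var(Q) = (2)²Var(T_1) + (-1)²Var(T_2) + (1)²Var(T_3)
= (2)²·34 + (-1)²·4.75 + (1)²·1.56 = 142.31
σ(Q) = √142.31 ≈ 11.9294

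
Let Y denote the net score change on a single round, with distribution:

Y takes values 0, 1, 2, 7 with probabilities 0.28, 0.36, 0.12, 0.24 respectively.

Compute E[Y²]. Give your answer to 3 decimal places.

12.600

E[Y²] = (0)²(0.28) + (1)²(0.36) + (2)²(0.12) + (7)²(0.24) = 12.6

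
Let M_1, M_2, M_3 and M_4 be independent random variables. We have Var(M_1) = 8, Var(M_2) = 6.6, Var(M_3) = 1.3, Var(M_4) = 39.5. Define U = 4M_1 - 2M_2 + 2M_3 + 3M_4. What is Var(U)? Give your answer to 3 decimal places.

By independence, Var(U) = (4)²Var(M_1) + (-2)²Var(M_2) + (2)²Var(M_3) + (3)²Var(M_4)
= (4)²·8 + (-2)²·6.6 + (2)²·1.3 + (3)²·39.5 = 515.1

515.100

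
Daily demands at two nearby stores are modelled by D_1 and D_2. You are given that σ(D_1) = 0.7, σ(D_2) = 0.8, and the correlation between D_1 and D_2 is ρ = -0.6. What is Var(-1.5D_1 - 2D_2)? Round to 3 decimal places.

Var(D_1) = (0.7)² = 0.49;  Var(D_2) = (0.8)² = 0.64
Cov(D_1,D_2) = ρ·σ(D_1)·σ(D_2) = -0.6·0.7·0.8 = -0.336
Var(-1.5D_1 - 2D_2) = (-1.5)²·Var(D_1) + (-2)²·Var(D_2) + 2·(-1.5)·(-2)·Cov(D_1,D_2)
= 2.25·0.49 + 4·0.64 + 6·-0.336 = 1.6465

1.647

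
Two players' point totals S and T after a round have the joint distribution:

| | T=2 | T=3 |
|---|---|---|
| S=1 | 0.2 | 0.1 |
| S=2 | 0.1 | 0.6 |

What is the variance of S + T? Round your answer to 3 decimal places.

0.640

E[S] = 1.7,  E[T] = 2.7,  E[ST] = 4.7
Var(S) = 3.1 − (1.7)² = 0.21;  Var(T) = 7.5 − (2.7)² = 0.21
Cov(S,T) = 4.7 − (1.7)(2.7) = 0.11
Var(S + T) = (1)²·0.21 + (1)²·0.21 + 2·(1)·(1)·0.11 = 0.64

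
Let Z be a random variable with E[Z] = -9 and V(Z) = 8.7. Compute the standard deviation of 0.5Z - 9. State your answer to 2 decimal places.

1.47

V(0.5Z - 9) = (0.5)²·8.7 = 2.175
SD(0.5Z - 9) = √2.175 ≈ 1.47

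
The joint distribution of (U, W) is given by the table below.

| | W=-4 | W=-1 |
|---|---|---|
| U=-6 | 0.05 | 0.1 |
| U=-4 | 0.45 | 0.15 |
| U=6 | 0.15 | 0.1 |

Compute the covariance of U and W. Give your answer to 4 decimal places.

E[U] = -1.8,  E[W] = -2.95
E[UW] = 5.4
cov(U,W) = E[UW] − E[U]E[W] = 5.4 − (-1.8)(-2.95) = 0.09

0.0900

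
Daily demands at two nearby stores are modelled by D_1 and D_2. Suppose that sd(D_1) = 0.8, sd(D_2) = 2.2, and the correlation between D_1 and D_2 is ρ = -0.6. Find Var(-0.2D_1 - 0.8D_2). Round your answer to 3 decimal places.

2.785

Var(D_1) = (0.8)² = 0.64;  Var(D_2) = (2.2)² = 4.84
Cov(D_1,D_2) = ρ·sd(D_1)·sd(D_2) = -0.6·0.8·2.2 = -1.056
Var(-0.2D_1 - 0.8D_2) = (-0.2)²·Var(D_1) + (-0.8)²·Var(D_2) + 2·(-0.2)·(-0.8)·Cov(D_1,D_2)
= 0.04·0.64 + 0.64·4.84 + 0.32·-1.056 = 2.78528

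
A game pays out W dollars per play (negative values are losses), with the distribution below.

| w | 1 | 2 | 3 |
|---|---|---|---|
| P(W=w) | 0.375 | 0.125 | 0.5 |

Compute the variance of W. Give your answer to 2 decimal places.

0.86

E[W] = (1)(0.375) + (2)(0.125) + (3)(0.5) = 2.125
E[W²] = (1)²(0.375) + (2)²(0.125) + (3)²(0.5) = 5.375
Var(W) = E[W²] − (E[W])² = 5.375 − (2.125)² = 0.859375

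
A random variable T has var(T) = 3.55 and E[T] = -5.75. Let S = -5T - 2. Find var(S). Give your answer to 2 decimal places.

var(-5T - 2) = (-5)²·var(T) = 25·3.55 = 88.75

88.75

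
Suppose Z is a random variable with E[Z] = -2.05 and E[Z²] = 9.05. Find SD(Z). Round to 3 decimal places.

2.202

var(Z) = 9.05 − (-2.05)² = 4.8475
SD(Z) = √4.8475 ≈ 2.202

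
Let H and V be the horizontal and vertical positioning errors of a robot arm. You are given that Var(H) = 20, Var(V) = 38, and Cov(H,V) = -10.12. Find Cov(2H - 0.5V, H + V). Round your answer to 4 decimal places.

5.8200

Cov(2H - 0.5V, H + V) = (2)(1)Var(H) + (-0.5)(1)Var(V) + [(2)(1) + (-0.5)(1)]Cov(H,V)
= 2·20 + -0.5·38 + 1.5·-10.12 = 5.82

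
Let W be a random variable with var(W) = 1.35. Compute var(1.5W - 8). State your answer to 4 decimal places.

3.0375

var(1.5W - 8) = (1.5)²·var(W) = 2.25·1.35 = 3.0375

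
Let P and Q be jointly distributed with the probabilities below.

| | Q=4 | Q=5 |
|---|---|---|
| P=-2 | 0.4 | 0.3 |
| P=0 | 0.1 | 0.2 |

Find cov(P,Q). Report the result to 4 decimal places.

0.1000

E[P] = -1.4,  E[Q] = 4.5
E[PQ] = -6.2
cov(P,Q) = E[PQ] − E[P]E[Q] = -6.2 − (-1.4)(4.5) = 0.1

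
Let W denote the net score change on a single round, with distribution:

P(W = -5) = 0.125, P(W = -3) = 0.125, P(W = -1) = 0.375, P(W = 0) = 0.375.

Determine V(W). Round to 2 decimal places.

2.73

E[W] = (-5)(0.125) + (-3)(0.125) + (-1)(0.375) + (0)(0.375) = -1.375
E[W²] = (-5)²(0.125) + (-3)²(0.125) + (-1)²(0.375) + (0)²(0.375) = 4.625
V(W) = E[W²] − (E[W])² = 4.625 − (-1.375)² = 2.734375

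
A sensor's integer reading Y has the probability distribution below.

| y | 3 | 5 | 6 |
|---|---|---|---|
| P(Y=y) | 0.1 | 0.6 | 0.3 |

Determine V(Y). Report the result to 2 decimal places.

0.69

E[Y] = (3)(0.1) + (5)(0.6) + (6)(0.3) = 5.1
E[Y²] = (3)²(0.1) + (5)²(0.6) + (6)²(0.3) = 26.7
V(Y) = E[Y²] − (E[Y])² = 26.7 − (5.1)² = 0.69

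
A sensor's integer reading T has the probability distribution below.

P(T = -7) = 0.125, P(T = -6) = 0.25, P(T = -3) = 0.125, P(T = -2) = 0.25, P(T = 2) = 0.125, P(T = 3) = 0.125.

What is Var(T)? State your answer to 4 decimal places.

11.9844

E[T] = (-7)(0.125) + (-6)(0.25) + (-3)(0.125) + (-2)(0.25) + (2)(0.125) + (3)(0.125) = -2.625
E[T²] = (-7)²(0.125) + (-6)²(0.25) + (-3)²(0.125) + (-2)²(0.25) + (2)²(0.125) + (3)²(0.125) = 18.875
Var(T) = E[T²] − (E[T])² = 18.875 − (-2.625)² = 11.984375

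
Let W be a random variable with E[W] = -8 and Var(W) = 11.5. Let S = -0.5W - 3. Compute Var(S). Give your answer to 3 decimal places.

2.875

Var(-0.5W - 3) = (-0.5)²·Var(W) = 0.25·11.5 = 2.875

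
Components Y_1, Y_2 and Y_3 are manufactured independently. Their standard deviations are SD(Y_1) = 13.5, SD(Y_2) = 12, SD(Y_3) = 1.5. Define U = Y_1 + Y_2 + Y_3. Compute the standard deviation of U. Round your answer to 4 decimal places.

var(Y_1) = 182.25, var(Y_2) = 144, var(Y_3) = 2.25
By independence, var(U) = (1)²var(Y_1) + (1)²var(Y_2) + (1)²var(Y_3)
= (1)²·182.25 + (1)²·144 + (1)²·2.25 = 328.5
SD(U) = √328.5 ≈ 18.1246

18.1246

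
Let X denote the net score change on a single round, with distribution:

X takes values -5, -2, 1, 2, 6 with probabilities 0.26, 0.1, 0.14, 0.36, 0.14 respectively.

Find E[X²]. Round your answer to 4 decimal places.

13.5200

E[X²] = (-5)²(0.26) + (-2)²(0.1) + (1)²(0.14) + (2)²(0.36) + (6)²(0.14) = 13.52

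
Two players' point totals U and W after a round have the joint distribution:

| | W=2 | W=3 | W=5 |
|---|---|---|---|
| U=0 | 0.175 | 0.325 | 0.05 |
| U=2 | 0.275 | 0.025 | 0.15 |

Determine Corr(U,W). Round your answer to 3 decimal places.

0.085

E[U] = 0.9,  E[W] = 2.95
E[UW] = 2.75
cov(U,W) = E[UW] − E[U]E[W] = 2.75 − (0.9)(2.95) = 0.095
var(U) = 0.99,  var(W) = 1.2475
ρ = 0.095 / √(0.99·1.2475) ≈ 0.085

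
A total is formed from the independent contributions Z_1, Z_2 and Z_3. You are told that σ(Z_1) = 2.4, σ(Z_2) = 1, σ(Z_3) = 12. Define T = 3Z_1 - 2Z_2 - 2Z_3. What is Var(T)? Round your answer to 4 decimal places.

Var(Z_1) = 5.76, Var(Z_2) = 1, Var(Z_3) = 144
By independence, Var(T) = (3)²Var(Z_1) + (-2)²Var(Z_2) + (-2)²Var(Z_3)
= (3)²·5.76 + (-2)²·1 + (-2)²·144 = 631.84

631.8400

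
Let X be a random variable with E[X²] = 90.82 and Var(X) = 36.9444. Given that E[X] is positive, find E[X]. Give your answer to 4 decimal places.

(E[X])² = E[X²] − Var(X) = 90.82 − 36.9444 = 53.8756
E[X] = √53.8756 = 7.34

7.3400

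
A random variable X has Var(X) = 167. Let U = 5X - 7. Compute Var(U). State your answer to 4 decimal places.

4175.0000

Var(5X - 7) = (5)²·Var(X) = 25·167 = 4175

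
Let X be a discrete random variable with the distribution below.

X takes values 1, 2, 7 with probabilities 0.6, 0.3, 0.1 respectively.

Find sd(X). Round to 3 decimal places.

1.758

E[X] = (1)(0.6) + (2)(0.3) + (7)(0.1) = 1.9
E[X²] = (1)²(0.6) + (2)²(0.3) + (7)²(0.1) = 6.7
Var(X) = E[X²] − (E[X])² = 6.7 − (1.9)² = 3.09
sd(X) = √3.09 ≈ 1.758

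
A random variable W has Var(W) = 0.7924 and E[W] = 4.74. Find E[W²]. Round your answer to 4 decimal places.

E[W²] = Var(W) + (E[W])² = 0.7924 + (4.74)² = 23.26

23.2600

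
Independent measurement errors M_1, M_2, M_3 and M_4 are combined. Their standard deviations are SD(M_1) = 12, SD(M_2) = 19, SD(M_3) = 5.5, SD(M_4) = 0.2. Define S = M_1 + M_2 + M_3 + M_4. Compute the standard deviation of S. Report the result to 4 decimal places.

23.1363

V(M_1) = 144, V(M_2) = 361, V(M_3) = 30.25, V(M_4) = 0.04
By independence, V(S) = (1)²V(M_1) + (1)²V(M_2) + (1)²V(M_3) + (1)²V(M_4)
= (1)²·144 + (1)²·361 + (1)²·30.25 + (1)²·0.04 = 535.29
SD(S) = √535.29 ≈ 23.1363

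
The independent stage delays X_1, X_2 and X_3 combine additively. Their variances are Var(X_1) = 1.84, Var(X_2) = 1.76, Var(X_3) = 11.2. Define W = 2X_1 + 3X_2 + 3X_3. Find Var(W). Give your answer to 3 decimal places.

By independence, Var(W) = (2)²Var(X_1) + (3)²Var(X_2) + (3)²Var(X_3)
= (2)²·1.84 + (3)²·1.76 + (3)²·11.2 = 124

124.000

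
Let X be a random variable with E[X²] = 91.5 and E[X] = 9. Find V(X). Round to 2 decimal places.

10.50

V(X) = 91.5 − (9)² = 10.5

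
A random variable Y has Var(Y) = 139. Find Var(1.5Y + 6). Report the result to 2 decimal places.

312.75

Var(1.5Y + 6) = (1.5)²·Var(Y) = 2.25·139 = 312.75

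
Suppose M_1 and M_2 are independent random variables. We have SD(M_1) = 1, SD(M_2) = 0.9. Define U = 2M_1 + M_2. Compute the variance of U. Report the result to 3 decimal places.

4.810

Var(M_1) = 1, Var(M_2) = 0.81
By independence, Var(U) = (2)²Var(M_1) + (1)²Var(M_2)
= (2)²·1 + (1)²·0.81 = 4.81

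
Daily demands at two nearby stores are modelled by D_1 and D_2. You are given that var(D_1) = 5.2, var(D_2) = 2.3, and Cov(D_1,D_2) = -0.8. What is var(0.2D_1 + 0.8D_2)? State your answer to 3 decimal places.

1.424

var(0.2D_1 + 0.8D_2) = (0.2)²·var(D_1) + (0.8)²·var(D_2) + 2·(0.2)·(0.8)·Cov(D_1,D_2)
= 0.04·5.2 + 0.64·2.3 + 0.32·-0.8 = 1.424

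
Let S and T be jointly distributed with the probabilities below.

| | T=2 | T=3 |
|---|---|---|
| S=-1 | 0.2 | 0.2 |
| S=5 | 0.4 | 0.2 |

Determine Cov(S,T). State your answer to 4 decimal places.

E[S] = 2.6,  E[T] = 2.4
E[ST] = 6
Cov(S,T) = E[ST] − E[S]E[T] = 6 − (2.6)(2.4) = -0.24

-0.2400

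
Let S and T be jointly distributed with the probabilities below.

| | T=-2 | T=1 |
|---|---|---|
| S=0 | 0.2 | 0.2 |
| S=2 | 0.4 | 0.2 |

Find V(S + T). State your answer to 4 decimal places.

2.6400

E[S] = 1.2,  E[T] = -0.8,  E[ST] = -1.2
V(S) = 2.4 − (1.2)² = 0.96;  V(T) = 2.8 − (-0.8)² = 2.16
Cov(S,T) = -1.2 − (1.2)(-0.8) = -0.24
V(S + T) = (1)²·0.96 + (1)²·2.16 + 2·(1)·(1)·-0.24 = 2.64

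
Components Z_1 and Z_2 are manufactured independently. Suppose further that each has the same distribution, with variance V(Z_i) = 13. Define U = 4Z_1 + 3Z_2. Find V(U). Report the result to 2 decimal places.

By independence, V(U) = (4)²V(Z_1) + (3)²V(Z_2)
= (4)²·13 + (3)²·13 = 325

325.00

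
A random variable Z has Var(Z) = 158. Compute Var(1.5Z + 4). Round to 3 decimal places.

Var(1.5Z + 4) = (1.5)²·Var(Z) = 2.25·158 = 355.5

355.500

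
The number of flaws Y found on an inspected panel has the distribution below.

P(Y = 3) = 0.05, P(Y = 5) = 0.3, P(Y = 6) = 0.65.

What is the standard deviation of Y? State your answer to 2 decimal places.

E[Y] = (3)(0.05) + (5)(0.3) + (6)(0.65) = 5.55
E[Y²] = (3)²(0.05) + (5)²(0.3) + (6)²(0.65) = 31.35
Var(Y) = E[Y²] − (E[Y])² = 31.35 − (5.55)² = 0.5475
SD(Y) = √0.5475 ≈ 0.74

0.74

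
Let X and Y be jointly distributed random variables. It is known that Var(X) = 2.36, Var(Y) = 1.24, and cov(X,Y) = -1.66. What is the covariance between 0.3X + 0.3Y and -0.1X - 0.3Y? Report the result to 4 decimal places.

cov(0.3X + 0.3Y, -0.1X - 0.3Y) = (0.3)(-0.1)Var(X) + (0.3)(-0.3)Var(Y) + [(0.3)(-0.3) + (0.3)(-0.1)]cov(X,Y)
= -0.03·2.36 + -0.09·1.24 + -0.12·-1.66 = 0.0168

0.0168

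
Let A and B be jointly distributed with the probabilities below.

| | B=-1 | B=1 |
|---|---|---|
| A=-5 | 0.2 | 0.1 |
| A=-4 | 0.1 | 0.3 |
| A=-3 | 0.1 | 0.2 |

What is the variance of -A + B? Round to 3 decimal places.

1.160

E[A] = -4,  E[B] = 0.2,  E[AB] = -0.6
Var(A) = 16.6 − (-4)² = 0.6;  Var(B) = 1 − (0.2)² = 0.96
Cov(A,B) = -0.6 − (-4)(0.2) = 0.2
Var(-A + B) = (-1)²·0.6 + (1)²·0.96 + 2·(-1)·(1)·0.2 = 1.16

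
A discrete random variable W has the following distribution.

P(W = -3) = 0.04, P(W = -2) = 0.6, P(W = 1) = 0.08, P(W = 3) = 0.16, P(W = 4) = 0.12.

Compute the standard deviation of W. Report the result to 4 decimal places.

2.4742

E[W] = (-3)(0.04) + (-2)(0.6) + (1)(0.08) + (3)(0.16) + (4)(0.12) = -0.28
E[W²] = (-3)²(0.04) + (-2)²(0.6) + (1)²(0.08) + (3)²(0.16) + (4)²(0.12) = 6.2
V(W) = E[W²] − (E[W])² = 6.2 − (-0.28)² = 6.1216
SD(W) = √6.1216 ≈ 2.4742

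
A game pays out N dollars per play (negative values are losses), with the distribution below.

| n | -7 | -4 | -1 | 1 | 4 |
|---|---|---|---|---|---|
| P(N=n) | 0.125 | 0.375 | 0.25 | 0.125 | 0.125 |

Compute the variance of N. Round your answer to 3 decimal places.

10.500

E[N] = (-7)(0.125) + (-4)(0.375) + (-1)(0.25) + (1)(0.125) + (4)(0.125) = -2
E[N²] = (-7)²(0.125) + (-4)²(0.375) + (-1)²(0.25) + (1)²(0.125) + (4)²(0.125) = 14.5
Var(N) = E[N²] − (E[N])² = 14.5 − (-2)² = 10.5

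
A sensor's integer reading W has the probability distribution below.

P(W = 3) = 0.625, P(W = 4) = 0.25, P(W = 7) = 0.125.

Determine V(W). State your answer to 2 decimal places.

E[W] = (3)(0.625) + (4)(0.25) + (7)(0.125) = 3.75
E[W²] = (3)²(0.625) + (4)²(0.25) + (7)²(0.125) = 15.75
V(W) = E[W²] − (E[W])² = 15.75 − (3.75)² = 1.6875

1.69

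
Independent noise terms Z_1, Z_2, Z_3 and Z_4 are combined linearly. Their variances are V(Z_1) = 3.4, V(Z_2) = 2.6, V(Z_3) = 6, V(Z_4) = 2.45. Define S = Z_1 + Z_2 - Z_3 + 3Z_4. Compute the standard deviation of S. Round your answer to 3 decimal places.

5.835

By independence, V(S) = (1)²V(Z_1) + (1)²V(Z_2) + (-1)²V(Z_3) + (3)²V(Z_4)
= (1)²·3.4 + (1)²·2.6 + (-1)²·6 + (3)²·2.45 = 34.05
SD(S) = √34.05 ≈ 5.835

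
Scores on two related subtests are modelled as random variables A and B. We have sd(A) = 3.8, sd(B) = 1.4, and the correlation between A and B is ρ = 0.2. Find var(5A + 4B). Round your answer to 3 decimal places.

434.920

var(A) = (3.8)² = 14.44;  var(B) = (1.4)² = 1.96
Cov(A,B) = ρ·sd(A)·sd(B) = 0.2·3.8·1.4 = 1.064
var(5A + 4B) = (5)²·var(A) + (4)²·var(B) + 2·(5)·(4)·Cov(A,B)
= 25·14.44 + 16·1.96 + 40·1.064 = 434.92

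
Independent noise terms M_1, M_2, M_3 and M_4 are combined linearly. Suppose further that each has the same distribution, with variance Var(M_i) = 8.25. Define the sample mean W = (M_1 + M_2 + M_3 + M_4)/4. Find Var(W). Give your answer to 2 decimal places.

2.06

By independence, Var(W) = (0.25)²Var(M_1) + (0.25)²Var(M_2) + (0.25)²Var(M_3) + (0.25)²Var(M_4)
= (0.25)²·8.25 + (0.25)²·8.25 + (0.25)²·8.25 + (0.25)²·8.25 = 2.0625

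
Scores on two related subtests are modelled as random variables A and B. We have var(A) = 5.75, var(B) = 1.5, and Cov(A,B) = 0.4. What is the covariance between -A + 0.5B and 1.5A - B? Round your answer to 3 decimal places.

Cov(-A + 0.5B, 1.5A - B) = (-1)(1.5)var(A) + (0.5)(-1)var(B) + [(-1)(-1) + (0.5)(1.5)]Cov(A,B)
= -1.5·5.75 + -0.5·1.5 + 1.75·0.4 = -8.675

-8.675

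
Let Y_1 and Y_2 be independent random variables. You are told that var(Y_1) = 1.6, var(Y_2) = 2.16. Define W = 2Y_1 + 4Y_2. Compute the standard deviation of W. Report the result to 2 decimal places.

6.40

By independence, var(W) = (2)²var(Y_1) + (4)²var(Y_2)
= (2)²·1.6 + (4)²·2.16 = 40.96
sd(W) = √40.96 ≈ 6.40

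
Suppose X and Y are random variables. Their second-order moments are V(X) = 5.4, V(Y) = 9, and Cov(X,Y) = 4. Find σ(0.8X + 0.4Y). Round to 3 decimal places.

2.731

V(0.8X + 0.4Y) = (0.8)²·V(X) + (0.4)²·V(Y) + 2·(0.8)·(0.4)·Cov(X,Y)
= 0.64·5.4 + 0.16·9 + 0.64·4 = 7.456
σ(0.8X + 0.4Y) = √7.456 ≈ 2.731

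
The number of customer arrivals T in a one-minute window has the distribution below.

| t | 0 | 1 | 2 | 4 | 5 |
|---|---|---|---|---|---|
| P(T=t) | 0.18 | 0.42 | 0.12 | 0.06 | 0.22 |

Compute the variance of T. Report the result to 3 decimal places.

3.360

E[T] = (0)(0.18) + (1)(0.42) + (2)(0.12) + (4)(0.06) + (5)(0.22) = 2
E[T²] = (0)²(0.18) + (1)²(0.42) + (2)²(0.12) + (4)²(0.06) + (5)²(0.22) = 7.36
var(T) = E[T²] − (E[T])² = 7.36 − (2)² = 3.36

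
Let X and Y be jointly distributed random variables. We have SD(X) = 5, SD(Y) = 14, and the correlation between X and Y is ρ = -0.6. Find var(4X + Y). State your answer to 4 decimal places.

260.0000

var(X) = (5)² = 25;  var(Y) = (14)² = 196
Cov(X,Y) = ρ·SD(X)·SD(Y) = -0.6·5·14 = -42
var(4X + Y) = (4)²·var(X) + (1)²·var(Y) + 2·(4)·(1)·Cov(X,Y)
= 16·25 + 1·196 + 8·-42 = 260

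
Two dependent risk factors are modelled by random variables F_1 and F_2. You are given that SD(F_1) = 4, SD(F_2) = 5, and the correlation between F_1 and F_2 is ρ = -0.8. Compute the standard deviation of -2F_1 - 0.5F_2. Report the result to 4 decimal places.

6.1847

Var(F_1) = (4)² = 16;  Var(F_2) = (5)² = 25
Cov(F_1,F_2) = ρ·SD(F_1)·SD(F_2) = -0.8·4·5 = -16
Var(-2F_1 - 0.5F_2) = (-2)²·Var(F_1) + (-0.5)²·Var(F_2) + 2·(-2)·(-0.5)·Cov(F_1,F_2)
= 4·16 + 0.25·25 + 2·-16 = 38.25
SD(-2F_1 - 0.5F_2) = √38.25 ≈ 6.1847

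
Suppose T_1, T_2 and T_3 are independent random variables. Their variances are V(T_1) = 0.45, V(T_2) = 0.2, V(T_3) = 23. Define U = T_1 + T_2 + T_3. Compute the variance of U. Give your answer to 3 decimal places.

By independence, V(U) = (1)²V(T_1) + (1)²V(T_2) + (1)²V(T_3)
= (1)²·0.45 + (1)²·0.2 + (1)²·23 = 23.65

23.650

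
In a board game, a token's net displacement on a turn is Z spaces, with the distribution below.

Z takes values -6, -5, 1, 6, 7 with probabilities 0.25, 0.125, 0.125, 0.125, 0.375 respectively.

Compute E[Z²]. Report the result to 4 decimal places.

E[Z²] = (-6)²(0.25) + (-5)²(0.125) + (1)²(0.125) + (6)²(0.125) + (7)²(0.375) = 35.125

35.1250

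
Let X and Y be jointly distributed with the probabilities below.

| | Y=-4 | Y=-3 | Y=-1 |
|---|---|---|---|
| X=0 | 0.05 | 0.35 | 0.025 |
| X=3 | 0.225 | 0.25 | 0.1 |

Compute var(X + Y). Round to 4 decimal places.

E[X] = 1.725,  E[Y] = -3.025,  E[XY] = -5.25
var(X) = 5.175 − (1.725)² = 2.199375;  var(Y) = 9.925 − (-3.025)² = 0.774375
cov(X,Y) = -5.25 − (1.725)(-3.025) = -0.031875
var(X + Y) = (1)²·2.199375 + (1)²·0.774375 + 2·(1)·(1)·-0.031875 = 2.91

2.9100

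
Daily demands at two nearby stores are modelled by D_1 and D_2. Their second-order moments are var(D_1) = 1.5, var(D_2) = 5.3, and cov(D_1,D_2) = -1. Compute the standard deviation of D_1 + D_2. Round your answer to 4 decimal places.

2.1909

var(D_1 + D_2) = (1)²·var(D_1) + (1)²·var(D_2) + 2·(1)·(1)·cov(D_1,D_2)
= 1·1.5 + 1·5.3 + 2·-1 = 4.8
σ(D_1 + D_2) = √4.8 ≈ 2.1909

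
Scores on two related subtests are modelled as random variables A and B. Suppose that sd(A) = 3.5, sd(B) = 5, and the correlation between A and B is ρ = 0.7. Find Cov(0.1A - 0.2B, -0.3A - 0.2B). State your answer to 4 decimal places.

1.1225

V(A) = (3.5)² = 12.25;  V(B) = (5)² = 25
Cov(A,B) = ρ·sd(A)·sd(B) = 0.7·3.5·5 = 12.25
Cov(0.1A - 0.2B, -0.3A - 0.2B) = (0.1)(-0.3)V(A) + (-0.2)(-0.2)V(B) + [(0.1)(-0.2) + (-0.2)(-0.3)]Cov(A,B)
= -0.03·12.25 + 0.04·25 + 0.04·12.25 = 1.1225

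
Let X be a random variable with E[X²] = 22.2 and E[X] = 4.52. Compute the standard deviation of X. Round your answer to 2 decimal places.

1.33

Var(X) = 22.2 − (4.52)² = 1.7696
SD(X) = √1.7696 ≈ 1.33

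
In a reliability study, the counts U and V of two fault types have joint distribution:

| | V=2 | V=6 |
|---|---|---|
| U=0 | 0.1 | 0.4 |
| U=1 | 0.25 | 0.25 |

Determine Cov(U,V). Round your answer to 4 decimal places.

-0.3000

E[U] = 0.5,  E[V] = 4.6
E[UV] = 2
Cov(U,V) = E[UV] − E[U]E[V] = 2 − (0.5)(4.6) = -0.3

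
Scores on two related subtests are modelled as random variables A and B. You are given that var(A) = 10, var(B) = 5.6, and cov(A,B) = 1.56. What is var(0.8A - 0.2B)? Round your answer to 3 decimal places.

6.125

var(0.8A - 0.2B) = (0.8)²·var(A) + (-0.2)²·var(B) + 2·(0.8)·(-0.2)·cov(A,B)
= 0.64·10 + 0.04·5.6 + -0.32·1.56 = 6.1248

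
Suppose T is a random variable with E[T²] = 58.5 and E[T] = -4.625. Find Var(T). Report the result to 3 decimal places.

Var(T) = 58.5 − (-4.625)² = 37.109375

37.109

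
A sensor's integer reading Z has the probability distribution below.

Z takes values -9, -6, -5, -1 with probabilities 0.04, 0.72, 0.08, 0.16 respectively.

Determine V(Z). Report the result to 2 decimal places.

E[Z] = (-9)(0.04) + (-6)(0.72) + (-5)(0.08) + (-1)(0.16) = -5.24
E[Z²] = (-9)²(0.04) + (-6)²(0.72) + (-5)²(0.08) + (-1)²(0.16) = 31.32
V(Z) = E[Z²] − (E[Z])² = 31.32 − (-5.24)² = 3.8624

3.86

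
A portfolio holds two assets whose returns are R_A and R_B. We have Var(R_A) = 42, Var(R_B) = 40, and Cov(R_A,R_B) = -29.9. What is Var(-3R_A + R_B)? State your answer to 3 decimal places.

597.400

Var(-3R_A + R_B) = (-3)²·Var(R_A) + (1)²·Var(R_B) + 2·(-3)·(1)·Cov(R_A,R_B)
= 9·42 + 1·40 + -6·-29.9 = 597.4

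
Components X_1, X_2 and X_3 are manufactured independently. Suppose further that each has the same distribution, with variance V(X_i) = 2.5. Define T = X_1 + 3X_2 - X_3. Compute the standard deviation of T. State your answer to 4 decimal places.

By independence, V(T) = (1)²V(X_1) + (3)²V(X_2) + (-1)²V(X_3)
= (1)²·2.5 + (3)²·2.5 + (-1)²·2.5 = 27.5
SD(T) = √27.5 ≈ 5.2440

5.2440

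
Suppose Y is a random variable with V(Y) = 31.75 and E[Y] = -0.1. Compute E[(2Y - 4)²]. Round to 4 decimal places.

144.6400

E[2Y - 4] = 2·-0.1 − 4 = -4.2
V(2Y - 4) = (2)²·31.75 = 127
E[(2Y - 4)²] = V((2Y - 4)) + (E[(2Y - 4)])² = 127 + (-4.2)² = 144.64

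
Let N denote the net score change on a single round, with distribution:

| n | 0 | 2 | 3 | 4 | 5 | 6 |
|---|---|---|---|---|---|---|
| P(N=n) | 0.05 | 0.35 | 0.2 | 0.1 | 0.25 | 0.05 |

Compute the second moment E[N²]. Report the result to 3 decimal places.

12.850

E[N²] = (0)²(0.05) + (2)²(0.35) + (3)²(0.2) + (4)²(0.1) + (5)²(0.25) + (6)²(0.05) = 12.85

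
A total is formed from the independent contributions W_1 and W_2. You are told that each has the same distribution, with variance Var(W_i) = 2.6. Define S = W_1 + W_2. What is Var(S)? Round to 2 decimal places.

5.20

By independence, Var(S) = (1)²Var(W_1) + (1)²Var(W_2)
= (1)²·2.6 + (1)²·2.6 = 5.2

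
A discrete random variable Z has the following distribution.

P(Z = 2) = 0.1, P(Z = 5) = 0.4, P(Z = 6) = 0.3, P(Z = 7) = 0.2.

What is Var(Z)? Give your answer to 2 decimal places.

1.84

E[Z] = (2)(0.1) + (5)(0.4) + (6)(0.3) + (7)(0.2) = 5.4
E[Z²] = (2)²(0.1) + (5)²(0.4) + (6)²(0.3) + (7)²(0.2) = 31
Var(Z) = E[Z²] − (E[Z])² = 31 − (5.4)² = 1.84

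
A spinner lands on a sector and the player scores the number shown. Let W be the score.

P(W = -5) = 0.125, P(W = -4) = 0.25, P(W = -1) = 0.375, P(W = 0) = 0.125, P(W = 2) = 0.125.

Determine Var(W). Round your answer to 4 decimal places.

E[W] = (-5)(0.125) + (-4)(0.25) + (-1)(0.375) + (0)(0.125) + (2)(0.125) = -1.75
E[W²] = (-5)²(0.125) + (-4)²(0.25) + (-1)²(0.375) + (0)²(0.125) + (2)²(0.125) = 8
Var(W) = E[W²] − (E[W])² = 8 − (-1.75)² = 4.9375

4.9375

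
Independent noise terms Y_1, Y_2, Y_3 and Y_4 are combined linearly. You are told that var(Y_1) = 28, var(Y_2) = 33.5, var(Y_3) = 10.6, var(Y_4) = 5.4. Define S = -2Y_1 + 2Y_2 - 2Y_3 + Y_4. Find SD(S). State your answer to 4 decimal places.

17.1406

By independence, var(S) = (-2)²var(Y_1) + (2)²var(Y_2) + (-2)²var(Y_3) + (1)²var(Y_4)
= (-2)²·28 + (2)²·33.5 + (-2)²·10.6 + (1)²·5.4 = 293.8
SD(S) = √293.8 ≈ 17.1406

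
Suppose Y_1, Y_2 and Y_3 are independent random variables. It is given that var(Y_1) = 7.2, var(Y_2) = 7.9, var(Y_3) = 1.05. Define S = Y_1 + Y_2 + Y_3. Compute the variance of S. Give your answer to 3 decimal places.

By independence, var(S) = (1)²var(Y_1) + (1)²var(Y_2) + (1)²var(Y_3)
= (1)²·7.2 + (1)²·7.9 + (1)²·1.05 = 16.15

16.150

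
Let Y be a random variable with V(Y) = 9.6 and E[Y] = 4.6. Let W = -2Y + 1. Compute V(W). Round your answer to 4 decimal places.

38.4000

V(-2Y + 1) = (-2)²·V(Y) = 4·9.6 = 38.4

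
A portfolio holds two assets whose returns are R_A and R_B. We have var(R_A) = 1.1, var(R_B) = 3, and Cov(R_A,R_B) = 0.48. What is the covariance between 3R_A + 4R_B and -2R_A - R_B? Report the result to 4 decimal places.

-23.8800

Cov(3R_A + 4R_B, -2R_A - R_B) = (3)(-2)var(R_A) + (4)(-1)var(R_B) + [(3)(-1) + (4)(-2)]Cov(R_A,R_B)
= -6·1.1 + -4·3 + -11·0.48 = -23.88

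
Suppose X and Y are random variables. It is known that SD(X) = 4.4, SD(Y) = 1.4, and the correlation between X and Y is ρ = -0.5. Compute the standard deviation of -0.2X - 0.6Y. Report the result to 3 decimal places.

0.861

Var(X) = (4.4)² = 19.36;  Var(Y) = (1.4)² = 1.96
Cov(X,Y) = ρ·SD(X)·SD(Y) = -0.5·4.4·1.4 = -3.08
Var(-0.2X - 0.6Y) = (-0.2)²·Var(X) + (-0.6)²·Var(Y) + 2·(-0.2)·(-0.6)·Cov(X,Y)
= 0.04·19.36 + 0.36·1.96 + 0.24·-3.08 = 0.7408
SD(-0.2X - 0.6Y) = √0.7408 ≈ 0.861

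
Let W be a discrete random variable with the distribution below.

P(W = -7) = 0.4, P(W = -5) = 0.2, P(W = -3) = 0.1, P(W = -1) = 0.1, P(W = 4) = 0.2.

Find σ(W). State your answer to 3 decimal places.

E[W] = (-7)(0.4) + (-5)(0.2) + (-3)(0.1) + (-1)(0.1) + (4)(0.2) = -3.4
E[W²] = (-7)²(0.4) + (-5)²(0.2) + (-3)²(0.1) + (-1)²(0.1) + (4)²(0.2) = 28.8
Var(W) = E[W²] − (E[W])² = 28.8 − (-3.4)² = 17.24
σ(W) = √17.24 ≈ 4.152

4.152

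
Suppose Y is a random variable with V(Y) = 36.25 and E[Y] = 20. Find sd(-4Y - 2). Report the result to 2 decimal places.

24.08

V(-4Y - 2) = (-4)²·36.25 = 580
sd(-4Y - 2) = √580 ≈ 24.08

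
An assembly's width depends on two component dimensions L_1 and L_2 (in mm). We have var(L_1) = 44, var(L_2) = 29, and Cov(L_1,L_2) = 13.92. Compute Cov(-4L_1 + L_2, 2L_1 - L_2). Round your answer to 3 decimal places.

-297.480

Cov(-4L_1 + L_2, 2L_1 - L_2) = (-4)(2)var(L_1) + (1)(-1)var(L_2) + [(-4)(-1) + (1)(2)]Cov(L_1,L_2)
= -8·44 + -1·29 + 6·13.92 = -297.48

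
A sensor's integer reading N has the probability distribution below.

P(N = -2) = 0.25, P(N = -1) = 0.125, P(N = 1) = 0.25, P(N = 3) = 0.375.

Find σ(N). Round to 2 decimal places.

E[N] = (-2)(0.25) + (-1)(0.125) + (1)(0.25) + (3)(0.375) = 0.75
E[N²] = (-2)²(0.25) + (-1)²(0.125) + (1)²(0.25) + (3)²(0.375) = 4.75
Var(N) = E[N²] − (E[N])² = 4.75 − (0.75)² = 4.1875
σ(N) = √4.1875 ≈ 2.05

2.05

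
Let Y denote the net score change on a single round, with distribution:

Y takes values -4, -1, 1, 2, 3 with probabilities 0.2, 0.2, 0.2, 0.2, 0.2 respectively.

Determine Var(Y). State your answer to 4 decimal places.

6.1600

E[Y] = (-4)(0.2) + (-1)(0.2) + (1)(0.2) + (2)(0.2) + (3)(0.2) = 0.2
E[Y²] = (-4)²(0.2) + (-1)²(0.2) + (1)²(0.2) + (2)²(0.2) + (3)²(0.2) = 6.2
Var(Y) = E[Y²] − (E[Y])² = 6.2 − (0.2)² = 6.16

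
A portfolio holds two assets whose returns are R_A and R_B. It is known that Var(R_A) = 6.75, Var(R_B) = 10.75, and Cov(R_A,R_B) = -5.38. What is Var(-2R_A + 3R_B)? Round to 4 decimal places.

Var(-2R_A + 3R_B) = (-2)²·Var(R_A) + (3)²·Var(R_B) + 2·(-2)·(3)·Cov(R_A,R_B)
= 4·6.75 + 9·10.75 + -12·-5.38 = 188.31

188.3100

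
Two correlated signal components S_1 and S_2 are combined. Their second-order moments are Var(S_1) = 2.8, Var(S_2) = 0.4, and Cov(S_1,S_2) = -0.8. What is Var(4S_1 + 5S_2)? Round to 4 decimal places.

Var(4S_1 + 5S_2) = (4)²·Var(S_1) + (5)²·Var(S_2) + 2·(4)·(5)·Cov(S_1,S_2)
= 16·2.8 + 25·0.4 + 40·-0.8 = 22.8

22.8000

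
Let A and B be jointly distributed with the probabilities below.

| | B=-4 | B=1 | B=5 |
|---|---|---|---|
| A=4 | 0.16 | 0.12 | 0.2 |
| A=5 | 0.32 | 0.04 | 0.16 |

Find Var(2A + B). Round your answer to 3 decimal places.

E[A] = 4.52,  E[B] = 0.04,  E[AB] = -0.28
Var(A) = 20.68 − (4.52)² = 0.2496;  Var(B) = 16.84 − (0.04)² = 16.8384
Cov(A,B) = -0.28 − (4.52)(0.04) = -0.4608
Var(2A + B) = (2)²·0.2496 + (1)²·16.8384 + 2·(2)·(1)·-0.4608 = 15.9936

15.994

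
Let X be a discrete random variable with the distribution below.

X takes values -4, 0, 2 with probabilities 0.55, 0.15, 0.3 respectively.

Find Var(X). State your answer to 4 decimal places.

E[X] = (-4)(0.55) + (0)(0.15) + (2)(0.3) = -1.6
E[X²] = (-4)²(0.55) + (0)²(0.15) + (2)²(0.3) = 10
Var(X) = E[X²] − (E[X])² = 10 − (-1.6)² = 7.44

7.4400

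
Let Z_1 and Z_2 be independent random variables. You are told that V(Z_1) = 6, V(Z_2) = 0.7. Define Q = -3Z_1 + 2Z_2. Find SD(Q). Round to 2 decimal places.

By independence, V(Q) = (-3)²V(Z_1) + (2)²V(Z_2)
= (-3)²·6 + (2)²·0.7 = 56.8
SD(Q) = √56.8 ≈ 7.54

7.54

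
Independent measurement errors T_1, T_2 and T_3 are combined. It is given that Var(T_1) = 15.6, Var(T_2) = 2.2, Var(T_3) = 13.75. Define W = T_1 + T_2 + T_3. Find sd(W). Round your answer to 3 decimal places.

5.617

By independence, Var(W) = (1)²Var(T_1) + (1)²Var(T_2) + (1)²Var(T_3)
= (1)²·15.6 + (1)²·2.2 + (1)²·13.75 = 31.55
sd(W) = √31.55 ≈ 5.617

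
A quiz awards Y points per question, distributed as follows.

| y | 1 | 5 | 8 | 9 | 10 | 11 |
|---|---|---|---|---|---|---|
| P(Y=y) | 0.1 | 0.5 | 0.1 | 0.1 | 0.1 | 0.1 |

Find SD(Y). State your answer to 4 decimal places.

2.8705

E[Y] = (1)(0.1) + (5)(0.5) + (8)(0.1) + (9)(0.1) + (10)(0.1) + (11)(0.1) = 6.4
E[Y²] = (1)²(0.1) + (5)²(0.5) + (8)²(0.1) + (9)²(0.1) + (10)²(0.1) + (11)²(0.1) = 49.2
var(Y) = E[Y²] − (E[Y])² = 49.2 − (6.4)² = 8.24
SD(Y) = √8.24 ≈ 2.8705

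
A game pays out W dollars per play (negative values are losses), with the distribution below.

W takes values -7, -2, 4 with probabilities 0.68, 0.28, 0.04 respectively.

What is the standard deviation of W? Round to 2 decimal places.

E[W] = (-7)(0.68) + (-2)(0.28) + (4)(0.04) = -5.16
E[W²] = (-7)²(0.68) + (-2)²(0.28) + (4)²(0.04) = 35.08
V(W) = E[W²] − (E[W])² = 35.08 − (-5.16)² = 8.4544
σ(W) = √8.4544 ≈ 2.91

2.91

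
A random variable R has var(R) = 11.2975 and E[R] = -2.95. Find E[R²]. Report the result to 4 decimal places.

E[R²] = var(R) + (E[R])² = 11.2975 + (-2.95)² = 20

20.0000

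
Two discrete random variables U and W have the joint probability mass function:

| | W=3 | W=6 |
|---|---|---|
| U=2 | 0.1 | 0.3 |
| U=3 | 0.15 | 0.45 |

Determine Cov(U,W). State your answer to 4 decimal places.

0.0000

E[U] = 2.6,  E[W] = 5.25
E[UW] = 13.65
Cov(U,W) = E[UW] − E[U]E[W] = 13.65 − (2.6)(5.25) = 0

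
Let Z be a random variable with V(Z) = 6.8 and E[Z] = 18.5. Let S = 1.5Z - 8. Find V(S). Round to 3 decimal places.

V(1.5Z - 8) = (1.5)²·V(Z) = 2.25·6.8 = 15.3

15.300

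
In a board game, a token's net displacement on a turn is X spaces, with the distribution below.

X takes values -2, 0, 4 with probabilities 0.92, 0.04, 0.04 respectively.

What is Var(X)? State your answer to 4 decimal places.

1.4976

E[X] = (-2)(0.92) + (0)(0.04) + (4)(0.04) = -1.68
E[X²] = (-2)²(0.92) + (0)²(0.04) + (4)²(0.04) = 4.32
Var(X) = E[X²] − (E[X])² = 4.32 − (-1.68)² = 1.4976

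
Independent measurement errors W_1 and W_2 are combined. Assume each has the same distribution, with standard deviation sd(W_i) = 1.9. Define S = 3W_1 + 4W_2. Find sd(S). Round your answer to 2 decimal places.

9.50

var(W_i) = (1.9)² = 3.61
By independence, var(S) = (3)²var(W_1) + (4)²var(W_2)
= (3)²·3.61 + (4)²·3.61 = 90.25
sd(S) = √90.25 ≈ 9.50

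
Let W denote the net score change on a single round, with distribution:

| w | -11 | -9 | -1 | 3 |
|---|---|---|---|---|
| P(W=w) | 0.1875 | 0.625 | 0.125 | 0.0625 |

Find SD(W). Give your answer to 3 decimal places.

3.982

E[W] = (-11)(0.1875) + (-9)(0.625) + (-1)(0.125) + (3)(0.0625) = -7.625
E[W²] = (-11)²(0.1875) + (-9)²(0.625) + (-1)²(0.125) + (3)²(0.0625) = 74
V(W) = E[W²] − (E[W])² = 74 − (-7.625)² = 15.859375
SD(W) = √15.859375 ≈ 3.982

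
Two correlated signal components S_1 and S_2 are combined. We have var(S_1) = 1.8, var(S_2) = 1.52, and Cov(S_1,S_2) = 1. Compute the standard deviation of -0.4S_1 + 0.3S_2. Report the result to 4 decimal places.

0.4299

var(-0.4S_1 + 0.3S_2) = (-0.4)²·var(S_1) + (0.3)²·var(S_2) + 2·(-0.4)·(0.3)·Cov(S_1,S_2)
= 0.16·1.8 + 0.09·1.52 + -0.24·1 = 0.1848
sd(-0.4S_1 + 0.3S_2) = √0.1848 ≈ 0.4299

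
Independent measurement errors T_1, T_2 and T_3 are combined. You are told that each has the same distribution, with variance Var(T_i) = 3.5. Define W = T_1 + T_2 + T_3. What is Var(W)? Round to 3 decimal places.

10.500

By independence, Var(W) = (1)²Var(T_1) + (1)²Var(T_2) + (1)²Var(T_3)
= (1)²·3.5 + (1)²·3.5 + (1)²·3.5 = 10.5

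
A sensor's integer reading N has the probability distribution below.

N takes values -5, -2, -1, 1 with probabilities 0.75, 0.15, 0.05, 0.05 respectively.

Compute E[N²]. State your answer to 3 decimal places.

E[N²] = (-5)²(0.75) + (-2)²(0.15) + (-1)²(0.05) + (1)²(0.05) = 19.45

19.450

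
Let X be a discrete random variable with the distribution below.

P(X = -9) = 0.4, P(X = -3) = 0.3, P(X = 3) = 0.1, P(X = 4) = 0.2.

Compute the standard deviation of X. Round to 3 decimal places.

E[X] = (-9)(0.4) + (-3)(0.3) + (3)(0.1) + (4)(0.2) = -3.4
E[X²] = (-9)²(0.4) + (-3)²(0.3) + (3)²(0.1) + (4)²(0.2) = 39.2
Var(X) = E[X²] − (E[X])² = 39.2 − (-3.4)² = 27.64
SD(X) = √27.64 ≈ 5.257

5.257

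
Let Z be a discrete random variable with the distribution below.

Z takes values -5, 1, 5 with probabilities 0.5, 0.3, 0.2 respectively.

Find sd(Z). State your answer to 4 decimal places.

4.0447

E[Z] = (-5)(0.5) + (1)(0.3) + (5)(0.2) = -1.2
E[Z²] = (-5)²(0.5) + (1)²(0.3) + (5)²(0.2) = 17.8
Var(Z) = E[Z²] − (E[Z])² = 17.8 − (-1.2)² = 16.36
sd(Z) = √16.36 ≈ 4.0447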